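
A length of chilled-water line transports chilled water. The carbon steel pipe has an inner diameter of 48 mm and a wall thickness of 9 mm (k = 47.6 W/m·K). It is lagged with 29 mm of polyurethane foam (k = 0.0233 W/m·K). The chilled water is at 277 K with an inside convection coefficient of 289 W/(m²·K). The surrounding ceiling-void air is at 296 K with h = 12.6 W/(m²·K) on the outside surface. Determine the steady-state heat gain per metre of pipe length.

q′ ≈ 4.19 W/m

Per-layer cylindrical resistances, series-summed:
R_inner film = 1/(h_i·2πr₁L) = 1/(289×2π×0.024×1) = 0.02295 K/W
R_carbon steel pipe wall = ln(33/24)/(2π×47.6×1) = 0.001065 K/W
R_polyurethane foam = ln(62/33)/(2π×0.0233×1) = 4.308 K/W
R_outer film = 1/(h_o·2πr_oL) = 1/(12.6×2π×0.062×1) = 0.2037 K/W
R_total = 4.535 K/W
Q = ΔT/R_total = 19/4.535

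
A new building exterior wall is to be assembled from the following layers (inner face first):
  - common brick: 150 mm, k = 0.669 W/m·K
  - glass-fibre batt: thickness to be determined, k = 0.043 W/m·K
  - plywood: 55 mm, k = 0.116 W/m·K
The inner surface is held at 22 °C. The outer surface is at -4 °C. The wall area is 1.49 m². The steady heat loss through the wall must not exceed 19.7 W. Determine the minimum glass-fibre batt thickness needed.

L ≈ 54.5 mm

Model the wall as resistances in series:
R_common brick = L/(kA) = 0.15/(0.669×1.49) = 0.1505 K/W
R_plywood = L/(kA) = 0.055/(0.116×1.49) = 0.3182 K/W
Sum of the known resistances R_other = 0.4687 K/W
Required total resistance R_tot = ΔT/Q_allow = 26/19.7 = 1.32 K/W
R_glass-fibre batt = R_tot − R_other = 0.8511 K/W
L = R·k·A = 0.8511×0.043×1.49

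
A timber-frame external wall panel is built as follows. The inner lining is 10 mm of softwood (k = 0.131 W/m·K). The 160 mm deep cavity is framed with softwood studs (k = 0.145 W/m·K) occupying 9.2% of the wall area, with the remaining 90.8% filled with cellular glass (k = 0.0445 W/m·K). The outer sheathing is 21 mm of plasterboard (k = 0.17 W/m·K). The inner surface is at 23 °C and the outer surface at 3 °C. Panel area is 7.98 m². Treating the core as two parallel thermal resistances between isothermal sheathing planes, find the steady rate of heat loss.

Q ≈ 50.2 W

Sheathing layers in series; stud and cavity paths in parallel between them.
R_inner = 0.01/(0.131×7.98) = 0.009566 K/W
R_stud  = 0.16/(0.145×0.092×7.98) = 1.503 K/W
R_cav   = 0.16/(0.0445×0.908×7.98) = 0.4962 K/W
1/R_core = 1/R_stud + 1/R_cav → R_core = 0.3731 K/W
R_outer = 0.021/(0.17×7.98) = 0.01548 K/W
R_total = 0.3981 K/W
Q = ΔT/R_total = 20/0.3981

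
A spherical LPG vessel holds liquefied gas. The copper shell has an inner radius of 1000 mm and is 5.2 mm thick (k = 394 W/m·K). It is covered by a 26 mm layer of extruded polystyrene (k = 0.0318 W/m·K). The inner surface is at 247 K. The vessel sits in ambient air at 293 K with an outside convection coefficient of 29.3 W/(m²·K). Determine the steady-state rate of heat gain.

Each spherical layer contributes R = (1/r_i − 1/r_o)/(4πk):
R_copper shell = (1/1 − 1/1.0052)/(4π×394) = 1.045×10^-6 K/W
R_extruded polystyrene = (1/1.0052 − 1/1.0312)/(4π×0.0318) = 0.06277 K/W
R_outer film = 1/(h·4πr_o²) = 1/(29.3×4π×1.0312²) = 0.002554 K/W
R_total = 0.06532 K/W
Q = ΔT/R_total = 46/0.06532

Q ≈ 704 W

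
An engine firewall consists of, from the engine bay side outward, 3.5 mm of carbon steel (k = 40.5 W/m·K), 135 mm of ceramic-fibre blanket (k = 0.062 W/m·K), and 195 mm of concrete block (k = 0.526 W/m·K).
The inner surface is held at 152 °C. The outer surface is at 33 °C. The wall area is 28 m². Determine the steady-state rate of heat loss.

Series thermal resistances:
R_carbon steel = L/(kA) = 0.0035/(40.5×28) = 3.086×10^-6 K/W
R_ceramic-fibre blanket = L/(kA) = 0.135/(0.062×28) = 0.07776 K/W
R_concrete block = L/(kA) = 0.195/(0.526×28) = 0.01324 K/W
R_total = 0.09101 K/W
Q = ΔT / R_total = 119 / 0.09101

Q ≈ 1310 W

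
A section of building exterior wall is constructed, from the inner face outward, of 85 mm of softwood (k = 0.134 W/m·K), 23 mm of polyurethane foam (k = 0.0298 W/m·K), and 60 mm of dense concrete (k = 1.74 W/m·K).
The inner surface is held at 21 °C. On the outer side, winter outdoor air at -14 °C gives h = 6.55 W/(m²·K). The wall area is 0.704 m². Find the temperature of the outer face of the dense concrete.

T ≈ -10.6 °C

Model the wall as resistances in series:
R_softwood = L/(kA) = 0.085/(0.134×0.704) = 0.901 K/W
R_polyurethane foam = L/(kA) = 0.023/(0.0298×0.704) = 1.096 K/W
R_dense concrete = L/(kA) = 0.06/(1.74×0.704) = 0.04898 K/W
R_outer film = 1/(h_o·A) = 1/(6.55×0.704) = 0.2169 K/W
R_total = 2.263 K/W;  Q = ΔT/R_total = 35/2.263 = 15.46 W
T_interface = T_inner − Q·ΣR(inner→interface) = 21 − 15.5×2.046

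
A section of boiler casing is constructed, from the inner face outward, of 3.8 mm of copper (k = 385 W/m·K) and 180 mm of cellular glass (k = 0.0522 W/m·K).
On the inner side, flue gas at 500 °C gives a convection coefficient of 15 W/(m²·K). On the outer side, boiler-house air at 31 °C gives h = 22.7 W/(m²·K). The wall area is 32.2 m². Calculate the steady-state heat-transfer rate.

Q ≈ 4240 W

Using the resistance-network approach (series):
R_inner film = 1/(h_i·A) = 1/(15×32.2) = 0.00207 K/W
R_copper = L/(kA) = 0.0038/(385×32.2) = 3.065×10^-7 K/W
R_cellular glass = L/(kA) = 0.18/(0.0522×32.2) = 0.1071 K/W
R_outer film = 1/(h_o·A) = 1/(22.7×32.2) = 0.001368 K/W
R_total = 0.1105 K/W
Q = ΔT / R_total = 469 / 0.1105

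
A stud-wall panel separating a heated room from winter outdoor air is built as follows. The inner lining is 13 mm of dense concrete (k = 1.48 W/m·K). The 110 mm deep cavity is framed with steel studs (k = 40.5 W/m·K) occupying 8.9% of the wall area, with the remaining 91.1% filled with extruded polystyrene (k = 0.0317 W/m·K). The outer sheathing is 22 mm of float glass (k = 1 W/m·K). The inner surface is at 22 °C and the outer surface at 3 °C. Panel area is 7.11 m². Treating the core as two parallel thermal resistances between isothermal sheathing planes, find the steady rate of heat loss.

Q ≈ 2210 W

Sheathing layers in series; stud and cavity paths in parallel between them.
R_inner = 0.013/(1.48×7.11) = 0.001235 K/W
R_stud  = 0.11/(40.5×0.089×7.11) = 0.004292 K/W
R_cav   = 0.11/(0.0317×0.911×7.11) = 0.5357 K/W
1/R_core = 1/R_stud + 1/R_cav → R_core = 0.004258 K/W
R_outer = 0.022/(1×7.11) = 0.003094 K/W
R_total = 0.008588 K/W
Q = ΔT/R_total = 19/0.008588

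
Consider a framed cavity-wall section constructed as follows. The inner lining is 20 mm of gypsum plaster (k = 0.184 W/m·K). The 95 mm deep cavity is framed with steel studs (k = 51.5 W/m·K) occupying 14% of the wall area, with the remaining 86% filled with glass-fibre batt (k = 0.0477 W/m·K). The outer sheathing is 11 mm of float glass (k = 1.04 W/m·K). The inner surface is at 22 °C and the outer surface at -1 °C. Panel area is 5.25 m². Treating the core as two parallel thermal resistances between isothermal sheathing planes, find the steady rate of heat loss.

Sheathing layers in series; stud and cavity paths in parallel between them.
R_inner = 0.02/(0.184×5.25) = 0.0207 K/W
R_stud  = 0.095/(51.5×0.14×5.25) = 0.00251 K/W
R_cav   = 0.095/(0.0477×0.86×5.25) = 0.4411 K/W
1/R_core = 1/R_stud + 1/R_cav → R_core = 0.002496 K/W
R_outer = 0.011/(1.04×5.25) = 0.002015 K/W
R_total = 0.02521 K/W
Q = ΔT/R_total = 23/0.02521

Q ≈ 912 W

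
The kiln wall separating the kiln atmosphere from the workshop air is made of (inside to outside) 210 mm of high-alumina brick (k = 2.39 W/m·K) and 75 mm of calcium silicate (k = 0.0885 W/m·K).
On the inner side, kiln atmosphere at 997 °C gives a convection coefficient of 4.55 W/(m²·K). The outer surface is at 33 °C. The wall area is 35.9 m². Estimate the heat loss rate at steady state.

Using the resistance-network approach (series):
R_inner film = 1/(h_i·A) = 1/(4.55×35.9) = 0.006122 K/W
R_high-alumina brick = L/(kA) = 0.21/(2.39×35.9) = 0.002448 K/W
R_calcium silicate = L/(kA) = 0.075/(0.0885×35.9) = 0.02361 K/W
R_total = 0.03218 K/W
Q = ΔT / R_total = 964 / 0.03218

Q ≈ 30000 W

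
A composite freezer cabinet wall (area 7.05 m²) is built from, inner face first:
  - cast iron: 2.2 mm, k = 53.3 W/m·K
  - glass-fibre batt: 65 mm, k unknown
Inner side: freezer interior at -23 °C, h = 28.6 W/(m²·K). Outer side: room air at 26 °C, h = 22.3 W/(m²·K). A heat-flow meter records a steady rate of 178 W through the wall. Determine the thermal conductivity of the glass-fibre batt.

Model the wall as resistances in series:
R_inner film = 1/(h_i·A) = 1/(28.6×7.05) = 0.00496 K/W
R_cast iron = L/(kA) = 0.0022/(53.3×7.05) = 5.855×10^-6 K/W
R_outer film = 1/(h_o·A) = 1/(22.3×7.05) = 0.006361 K/W
Sum of known resistances R_other = 0.01133 K/W
Total R = ΔT/Q = 49/178 = 0.2753 K/W
R_glass-fibre batt = R_total − R_other = 0.264 K/W
k = L/(R·A) = 0.065/(0.264×7.05)

k ≈ 0.0349 W/(m·K)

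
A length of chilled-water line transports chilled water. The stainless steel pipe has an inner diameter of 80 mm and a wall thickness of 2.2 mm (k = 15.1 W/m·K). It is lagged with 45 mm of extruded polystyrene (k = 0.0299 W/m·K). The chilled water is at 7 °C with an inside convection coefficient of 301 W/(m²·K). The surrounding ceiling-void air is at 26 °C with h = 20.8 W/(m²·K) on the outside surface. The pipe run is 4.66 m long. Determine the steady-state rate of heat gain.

Radial resistances (cylindrical: R_cond = ln(r_o/r_i)/(2πkL), R_conv = 1/(h·2πrL)):
R_inner film = 1/(h_i·2πr₁L) = 1/(301×2π×0.04×4.66) = 0.002837 K/W
R_stainless steel pipe wall = ln(42.2/40)/(2π×15.1×4.66) = 1.211×10^-4 K/W
R_extruded polystyrene = ln(87.2/42.2)/(2π×0.0299×4.66) = 0.829 K/W
R_outer film = 1/(h_o·2πr_oL) = 1/(20.8×2π×0.0872×4.66) = 0.01883 K/W
R_total = 0.8508 K/W
Q = ΔT/R_total = 19/0.8508

Q ≈ 22.3 W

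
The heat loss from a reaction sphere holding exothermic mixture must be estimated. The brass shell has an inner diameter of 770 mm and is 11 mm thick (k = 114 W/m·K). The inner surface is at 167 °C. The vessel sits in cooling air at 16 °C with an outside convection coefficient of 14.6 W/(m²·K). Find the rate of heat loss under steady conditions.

Spherical conduction: R = (1/r_in − 1/r_out)/(4πk) per layer; series-sum.
R_brass shell = (1/0.385 − 1/0.396)/(4π×114) = 5.036×10^-5 K/W
R_outer film = 1/(h·4πr_o²) = 1/(14.6×4π×0.396²) = 0.03476 K/W
R_total = 0.03481 K/W
Q = ΔT/R_total = 151/0.03481

Q ≈ 4340 W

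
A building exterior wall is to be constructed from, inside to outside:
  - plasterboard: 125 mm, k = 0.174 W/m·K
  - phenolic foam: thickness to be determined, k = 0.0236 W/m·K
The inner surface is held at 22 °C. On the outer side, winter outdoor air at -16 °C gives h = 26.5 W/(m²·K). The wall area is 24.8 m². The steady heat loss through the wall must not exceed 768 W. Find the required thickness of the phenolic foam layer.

L ≈ 11.1 mm

Using the resistance-network approach (series):
R_plasterboard = L/(kA) = 0.125/(0.174×24.8) = 0.02897 K/W
R_outer film = 1/(h_o·A) = 1/(26.5×24.8) = 0.001522 K/W
Sum of the known resistances R_other = 0.03049 K/W
Required total resistance R_tot = ΔT/Q_allow = 38/768 = 0.04948 K/W
R_phenolic foam = R_tot − R_other = 0.01899 K/W
L = R·k·A = 0.01899×0.0236×24.8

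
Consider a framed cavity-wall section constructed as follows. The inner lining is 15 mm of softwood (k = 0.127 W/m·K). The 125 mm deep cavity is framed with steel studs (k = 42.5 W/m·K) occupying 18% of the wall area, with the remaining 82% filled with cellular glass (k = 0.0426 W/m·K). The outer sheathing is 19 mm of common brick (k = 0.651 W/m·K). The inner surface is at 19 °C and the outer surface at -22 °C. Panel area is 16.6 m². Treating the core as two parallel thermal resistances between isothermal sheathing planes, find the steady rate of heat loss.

Sheathing layers in series; stud and cavity paths in parallel between them.
R_inner = 0.015/(0.127×16.6) = 0.007115 K/W
R_stud  = 0.125/(42.5×0.18×16.6) = 9.843×10^-4 K/W
R_cav   = 0.125/(0.0426×0.82×16.6) = 0.2156 K/W
1/R_core = 1/R_stud + 1/R_cav → R_core = 9.799×10^-4 K/W
R_outer = 0.019/(0.651×16.6) = 0.001758 K/W
R_total = 0.009853 K/W
Q = ΔT/R_total = 41/0.009853

Q ≈ 4160 W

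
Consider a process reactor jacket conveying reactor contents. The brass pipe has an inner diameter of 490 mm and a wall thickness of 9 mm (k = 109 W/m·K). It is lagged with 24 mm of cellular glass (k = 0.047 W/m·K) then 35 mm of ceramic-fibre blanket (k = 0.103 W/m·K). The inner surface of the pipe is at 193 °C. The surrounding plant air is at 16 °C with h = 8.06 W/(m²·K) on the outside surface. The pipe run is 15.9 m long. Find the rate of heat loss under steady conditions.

Radial resistances (cylindrical: R_cond = ln(r_o/r_i)/(2πkL), R_conv = 1/(h·2πrL)):
R_brass pipe wall = ln(254/245)/(2π×109×15.9) = 3.313×10^-6 K/W
R_cellular glass = ln(278/254)/(2π×0.047×15.9) = 0.01923 K/W
R_ceramic-fibre blanket = ln(313/278)/(2π×0.103×15.9) = 0.01152 K/W
R_outer film = 1/(h_o·2πr_oL) = 1/(8.06×2π×0.313×15.9) = 0.003968 K/W
R_total = 0.03472 K/W
Q = ΔT/R_total = 177/0.03472

Q ≈ 5100 W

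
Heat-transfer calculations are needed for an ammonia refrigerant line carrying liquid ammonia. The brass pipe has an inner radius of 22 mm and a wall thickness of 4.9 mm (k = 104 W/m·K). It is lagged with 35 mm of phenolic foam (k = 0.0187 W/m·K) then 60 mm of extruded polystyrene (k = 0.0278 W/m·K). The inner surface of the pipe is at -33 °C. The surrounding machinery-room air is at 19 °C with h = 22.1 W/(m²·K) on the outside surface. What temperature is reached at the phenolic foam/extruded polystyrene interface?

T ≈ 0.434 °C

For a radial system each layer contributes R = ln(r_out/r_in)/(2πkL); films add R = 1/(hA).
R_brass pipe wall = ln(26.9/22)/(2π×104×1) = 3.077×10^-4 K/W
R_phenolic foam = ln(61.9/26.9)/(2π×0.0187×1) = 7.093 K/W
R_extruded polystyrene = ln(121.9/61.9)/(2π×0.0278×1) = 3.88 K/W
R_outer film = 1/(h_o·2πr_oL) = 1/(22.1×2π×0.1219×1) = 0.05908 K/W
R_total = 11.03 K/W
Q = ΔT/R_total = 52/11.03
Q = 4.71 W/m
T_interface = T_inner + Q·ΣR(inner→interface) = -33 + 4.71×7.093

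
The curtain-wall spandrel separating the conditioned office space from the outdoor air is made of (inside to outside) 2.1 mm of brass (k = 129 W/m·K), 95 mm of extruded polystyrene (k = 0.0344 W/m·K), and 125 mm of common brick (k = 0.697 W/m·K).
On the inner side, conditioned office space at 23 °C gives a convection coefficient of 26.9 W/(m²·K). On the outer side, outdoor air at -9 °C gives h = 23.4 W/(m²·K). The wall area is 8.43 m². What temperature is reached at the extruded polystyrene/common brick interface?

Treating each layer as a thermal resistance in series:
R_inner film = 1/(h_i·A) = 1/(26.9×8.43) = 0.00441 K/W
R_brass = L/(kA) = 0.0021/(129×8.43) = 1.931×10^-6 K/W
R_extruded polystyrene = L/(kA) = 0.095/(0.0344×8.43) = 0.3276 K/W
R_common brick = L/(kA) = 0.125/(0.697×8.43) = 0.02127 K/W
R_outer film = 1/(h_o·A) = 1/(23.4×8.43) = 0.005069 K/W
R_total = 0.3584 K/W;  Q = ΔT/R_total = 32/0.3584 = 89.3 W
T_interface = T_inner − Q·ΣR(inner→interface) = 23 − 89.3×0.332

T ≈ -6.65 °C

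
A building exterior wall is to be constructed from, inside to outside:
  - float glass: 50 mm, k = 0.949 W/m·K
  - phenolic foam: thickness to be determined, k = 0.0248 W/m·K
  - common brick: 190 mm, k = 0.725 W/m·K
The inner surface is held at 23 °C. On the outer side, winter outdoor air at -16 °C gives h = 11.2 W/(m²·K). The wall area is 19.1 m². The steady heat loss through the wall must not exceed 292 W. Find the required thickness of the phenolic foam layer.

Using the resistance-network approach (series):
R_float glass = L/(kA) = 0.05/(0.949×19.1) = 0.002758 K/W
R_common brick = L/(kA) = 0.19/(0.725×19.1) = 0.01372 K/W
R_outer film = 1/(h_o·A) = 1/(11.2×19.1) = 0.004675 K/W
Sum of the known resistances R_other = 0.02115 K/W
Required total resistance R_tot = ΔT/Q_allow = 39/292 = 0.1336 K/W
R_phenolic foam = R_tot − R_other = 0.1124 K/W
L = R·k·A = 0.1124×0.0248×19.1

L ≈ 53.2 mm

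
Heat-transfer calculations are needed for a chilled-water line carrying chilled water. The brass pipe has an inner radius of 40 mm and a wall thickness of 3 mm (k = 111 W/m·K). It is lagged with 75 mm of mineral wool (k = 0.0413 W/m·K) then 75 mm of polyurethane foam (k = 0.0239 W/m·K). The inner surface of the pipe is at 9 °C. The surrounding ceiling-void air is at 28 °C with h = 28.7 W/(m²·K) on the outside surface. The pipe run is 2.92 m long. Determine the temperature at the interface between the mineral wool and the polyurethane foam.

For a radial system each layer contributes R = ln(r_out/r_in)/(2πkL); films add R = 1/(hA).
R_brass pipe wall = ln(43/40)/(2π×111×2.92) = 3.551×10^-5 K/W
R_mineral wool = ln(118/43)/(2π×0.0413×2.92) = 1.332 K/W
R_polyurethane foam = ln(193/118)/(2π×0.0239×2.92) = 1.122 K/W
R_outer film = 1/(h_o·2πr_oL) = 1/(28.7×2π×0.193×2.92) = 0.00984 K/W
R_total = 2.464 K/W
Q = ΔT/R_total = 19/2.464
Q = 7.71 W
T_interface = T_inner + Q·ΣR(inner→interface) = 9 + 7.71×1.332

T ≈ 19.3 °C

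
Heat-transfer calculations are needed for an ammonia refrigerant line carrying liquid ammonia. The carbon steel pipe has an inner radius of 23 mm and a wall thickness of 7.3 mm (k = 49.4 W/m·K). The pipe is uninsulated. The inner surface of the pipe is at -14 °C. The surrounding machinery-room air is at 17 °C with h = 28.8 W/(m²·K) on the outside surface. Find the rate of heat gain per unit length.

For a radial system each layer contributes R = ln(r_out/r_in)/(2πkL); films add R = 1/(hA).
R_carbon steel pipe wall = ln(30.3/23)/(2π×49.4×1) = 8.881×10^-4 K/W
R_outer film = 1/(h_o·2πr_oL) = 1/(28.8×2π×0.0303×1) = 0.1824 K/W
R_total = 0.1833 K/W
Q = ΔT/R_total = 31/0.1833

q′ ≈ 169 W/m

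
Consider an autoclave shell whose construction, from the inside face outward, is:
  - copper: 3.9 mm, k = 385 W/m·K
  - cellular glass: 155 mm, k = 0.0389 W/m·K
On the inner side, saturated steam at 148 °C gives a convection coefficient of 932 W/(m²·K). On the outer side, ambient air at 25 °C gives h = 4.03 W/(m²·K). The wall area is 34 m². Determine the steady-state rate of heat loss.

Thermal resistances in series:
R_inner film = 1/(h_i·A) = 1/(932×34) = 3.156×10^-5 K/W
R_copper = L/(kA) = 0.0039/(385×34) = 2.979×10^-7 K/W
R_cellular glass = L/(kA) = 0.155/(0.0389×34) = 0.1172 K/W
R_outer film = 1/(h_o·A) = 1/(4.03×34) = 0.007298 K/W
R_total = 0.1245 K/W
Q = ΔT / R_total = 123 / 0.1245

Q ≈ 988 W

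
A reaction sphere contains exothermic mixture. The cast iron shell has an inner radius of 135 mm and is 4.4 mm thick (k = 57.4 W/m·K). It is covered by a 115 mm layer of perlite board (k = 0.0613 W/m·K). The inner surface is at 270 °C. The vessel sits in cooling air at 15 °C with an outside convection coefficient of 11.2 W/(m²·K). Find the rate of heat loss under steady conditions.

Q ≈ 59 W

Each spherical layer contributes R = (1/r_i − 1/r_o)/(4πk):
R_cast iron shell = (1/0.135 − 1/0.1394)/(4π×57.4) = 3.241×10^-4 K/W
R_perlite board = (1/0.1394 − 1/0.2544)/(4π×0.0613) = 4.21 K/W
R_outer film = 1/(h·4πr_o²) = 1/(11.2×4π×0.2544²) = 0.1098 K/W
R_total = 4.32 K/W
Q = ΔT/R_total = 255/4.32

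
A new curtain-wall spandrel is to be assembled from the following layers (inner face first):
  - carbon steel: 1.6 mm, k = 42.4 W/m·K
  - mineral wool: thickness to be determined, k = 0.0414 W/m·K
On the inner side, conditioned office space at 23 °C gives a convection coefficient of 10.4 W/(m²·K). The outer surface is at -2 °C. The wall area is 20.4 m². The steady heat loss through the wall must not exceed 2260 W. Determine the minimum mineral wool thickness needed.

L ≈ 5.36 mm

Using the resistance-network approach (series):
R_inner film = 1/(h_i·A) = 1/(10.4×20.4) = 0.004713 K/W
R_carbon steel = L/(kA) = 0.0016/(42.4×20.4) = 1.85×10^-6 K/W
Sum of the known resistances R_other = 0.004715 K/W
Required total resistance R_tot = ΔT/Q_allow = 25/2260 = 0.01106 K/W
R_mineral wool = R_tot − R_other = 0.006347 K/W
L = R·k·A = 0.006347×0.0414×20.4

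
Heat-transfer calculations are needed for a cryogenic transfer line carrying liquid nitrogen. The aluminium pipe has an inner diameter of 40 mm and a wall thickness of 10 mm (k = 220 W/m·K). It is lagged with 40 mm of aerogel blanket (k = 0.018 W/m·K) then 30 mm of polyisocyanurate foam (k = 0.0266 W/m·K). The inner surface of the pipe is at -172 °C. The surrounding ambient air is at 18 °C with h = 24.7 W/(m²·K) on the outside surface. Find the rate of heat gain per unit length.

q′ ≈ 19.6 W/m

For a radial system each layer contributes R = ln(r_out/r_in)/(2πkL); films add R = 1/(hA).
R_aluminium pipe wall = ln(30/20)/(2π×220×1) = 2.933×10^-4 K/W
R_aerogel blanket = ln(70/30)/(2π×0.018×1) = 7.492 K/W
R_polyisocyanurate foam = ln(100/70)/(2π×0.0266×1) = 2.134 K/W
R_outer film = 1/(h_o·2πr_oL) = 1/(24.7×2π×0.1×1) = 0.06444 K/W
R_total = 9.691 K/W
Q = ΔT/R_total = 190/9.691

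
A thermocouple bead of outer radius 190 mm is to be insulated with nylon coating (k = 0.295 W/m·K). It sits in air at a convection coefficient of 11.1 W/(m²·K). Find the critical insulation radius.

For a sphere r_cr = 2k/h = 2×0.295/11.1
r_cr = 53.2 mm; since the bare radius (190 mm) is above r_cr, any added insulation will reduce heat loss.

r_cr ≈ 53.2 mm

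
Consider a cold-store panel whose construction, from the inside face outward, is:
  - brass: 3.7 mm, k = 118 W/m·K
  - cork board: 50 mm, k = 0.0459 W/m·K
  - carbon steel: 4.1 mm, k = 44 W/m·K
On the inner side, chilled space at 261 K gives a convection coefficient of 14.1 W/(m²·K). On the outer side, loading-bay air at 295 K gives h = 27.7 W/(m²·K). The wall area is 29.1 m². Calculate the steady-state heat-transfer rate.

Model the wall as resistances in series:
R_inner film = 1/(h_i·A) = 1/(14.1×29.1) = 0.002437 K/W
R_brass = L/(kA) = 0.0037/(118×29.1) = 1.078×10^-6 K/W
R_cork board = L/(kA) = 0.05/(0.0459×29.1) = 0.03743 K/W
R_carbon steel = L/(kA) = 0.0041/(44×29.1) = 3.202×10^-6 K/W
R_outer film = 1/(h_o·A) = 1/(27.7×29.1) = 0.001241 K/W
R_total = 0.04112 K/W
Q = ΔT / R_total = 34 / 0.04112

Q ≈ 827 W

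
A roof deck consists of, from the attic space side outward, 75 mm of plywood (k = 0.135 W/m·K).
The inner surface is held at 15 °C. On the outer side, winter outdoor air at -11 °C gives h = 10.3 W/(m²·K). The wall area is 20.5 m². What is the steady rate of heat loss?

Using the resistance-network approach (series):
R_plywood = L/(kA) = 0.075/(0.135×20.5) = 0.0271 K/W
R_outer film = 1/(h_o·A) = 1/(10.3×20.5) = 0.004736 K/W
R_total = 0.03184 K/W
Q = ΔT / R_total = 26 / 0.03184

Q ≈ 817 W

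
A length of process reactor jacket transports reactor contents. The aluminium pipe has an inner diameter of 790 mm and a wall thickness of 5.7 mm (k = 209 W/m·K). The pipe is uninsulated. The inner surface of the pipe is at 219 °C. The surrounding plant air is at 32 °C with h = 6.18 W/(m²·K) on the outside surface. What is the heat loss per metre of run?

Per-layer cylindrical resistances, series-summed:
R_aluminium pipe wall = ln(400.7/395)/(2π×209×1) = 1.091×10^-5 K/W
R_outer film = 1/(h_o·2πr_oL) = 1/(6.18×2π×0.4007×1) = 0.06427 K/W
R_total = 0.06428 K/W
Q = ΔT/R_total = 187/0.06428

q′ ≈ 2910 W/m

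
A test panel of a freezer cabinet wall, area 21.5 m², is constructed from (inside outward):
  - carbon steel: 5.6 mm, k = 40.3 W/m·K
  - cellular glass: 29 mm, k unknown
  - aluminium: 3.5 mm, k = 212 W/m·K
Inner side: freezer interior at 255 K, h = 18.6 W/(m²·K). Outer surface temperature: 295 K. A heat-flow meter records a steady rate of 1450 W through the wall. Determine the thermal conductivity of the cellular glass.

Treating each layer as a thermal resistance in series:
R_inner film = 1/(h_i·A) = 1/(18.6×21.5) = 0.002501 K/W
R_carbon steel = L/(kA) = 0.0056/(40.3×21.5) = 6.463×10^-6 K/W
R_aluminium = L/(kA) = 0.0035/(212×21.5) = 7.679×10^-7 K/W
Sum of known resistances R_other = 0.002508 K/W
Total R = ΔT/Q = 40/1450 = 0.02759 K/W
R_cellular glass = R_total − R_other = 0.02508 K/W
k = L/(R·A) = 0.029/(0.02508×21.5)

k ≈ 0.0538 W/(m·K)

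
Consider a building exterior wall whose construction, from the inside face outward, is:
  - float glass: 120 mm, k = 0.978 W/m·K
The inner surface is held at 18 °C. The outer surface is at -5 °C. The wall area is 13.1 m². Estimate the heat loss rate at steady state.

Q ≈ 2460 W

Model the wall as resistances in series:
R_float glass = L/(kA) = 0.12/(0.978×13.1) = 0.009366 K/W
R_total = 0.009366 K/W
Q = ΔT / R_total = 23 / 0.009366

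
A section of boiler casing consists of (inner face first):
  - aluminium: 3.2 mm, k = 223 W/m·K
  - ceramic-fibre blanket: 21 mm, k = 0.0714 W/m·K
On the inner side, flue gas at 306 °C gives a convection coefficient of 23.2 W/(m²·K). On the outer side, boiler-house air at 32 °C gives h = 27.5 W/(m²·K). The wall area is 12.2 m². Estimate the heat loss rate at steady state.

Q ≈ 8950 W

Treating each layer as a thermal resistance in series:
R_inner film = 1/(h_i·A) = 1/(23.2×12.2) = 0.003533 K/W
R_aluminium = L/(kA) = 0.0032/(223×12.2) = 1.176×10^-6 K/W
R_ceramic-fibre blanket = L/(kA) = 0.021/(0.0714×12.2) = 0.02411 K/W
R_outer film = 1/(h_o·A) = 1/(27.5×12.2) = 0.002981 K/W
R_total = 0.03062 K/W
Q = ΔT / R_total = 274 / 0.03062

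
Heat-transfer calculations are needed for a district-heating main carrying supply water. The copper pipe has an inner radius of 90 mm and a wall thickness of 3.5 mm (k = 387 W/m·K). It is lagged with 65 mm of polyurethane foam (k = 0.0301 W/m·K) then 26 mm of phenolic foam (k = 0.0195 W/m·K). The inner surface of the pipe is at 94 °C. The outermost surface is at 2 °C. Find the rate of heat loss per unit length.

q′ ≈ 22.8 W/m

Per-layer cylindrical resistances, series-summed:
R_copper pipe wall = ln(93.5/90)/(2π×387×1) = 1.569×10^-5 K/W
R_polyurethane foam = ln(158.5/93.5)/(2π×0.0301×1) = 2.791 K/W
R_phenolic foam = ln(184.5/158.5)/(2π×0.0195×1) = 1.24 K/W
R_total = 4.03 K/W
Q = ΔT/R_total = 92/4.03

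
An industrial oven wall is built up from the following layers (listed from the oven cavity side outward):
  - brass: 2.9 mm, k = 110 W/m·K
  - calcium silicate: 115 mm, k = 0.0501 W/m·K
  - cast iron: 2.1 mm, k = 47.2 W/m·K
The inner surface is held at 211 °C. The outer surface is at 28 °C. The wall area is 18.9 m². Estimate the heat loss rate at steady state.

Model the wall as resistances in series:
R_brass = L/(kA) = 0.0029/(110×18.9) = 1.395×10^-6 K/W
R_calcium silicate = L/(kA) = 0.115/(0.0501×18.9) = 0.1215 K/W
R_cast iron = L/(kA) = 0.0021/(47.2×18.9) = 2.354×10^-6 K/W
R_total = 0.1215 K/W
Q = ΔT / R_total = 183 / 0.1215

Q ≈ 1510 W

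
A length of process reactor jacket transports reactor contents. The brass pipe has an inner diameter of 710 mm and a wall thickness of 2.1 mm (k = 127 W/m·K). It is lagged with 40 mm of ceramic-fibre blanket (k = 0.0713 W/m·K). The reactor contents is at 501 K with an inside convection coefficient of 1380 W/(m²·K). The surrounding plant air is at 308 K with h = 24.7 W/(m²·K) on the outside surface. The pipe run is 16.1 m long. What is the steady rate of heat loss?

Q ≈ 12300 W

For a radial system each layer contributes R = ln(r_out/r_in)/(2πkL); films add R = 1/(hA).
R_inner film = 1/(h_i·2πr₁L) = 1/(1380×2π×0.355×16.1) = 2.018×10^-5 K/W
R_brass pipe wall = ln(357.1/355)/(2π×127×16.1) = 4.591×10^-7 K/W
R_ceramic-fibre blanket = ln(397.1/357.1)/(2π×0.0713×16.1) = 0.01472 K/W
R_outer film = 1/(h_o·2πr_oL) = 1/(24.7×2π×0.3971×16.1) = 0.001008 K/W
R_total = 0.01575 K/W
Q = ΔT/R_total = 193/0.01575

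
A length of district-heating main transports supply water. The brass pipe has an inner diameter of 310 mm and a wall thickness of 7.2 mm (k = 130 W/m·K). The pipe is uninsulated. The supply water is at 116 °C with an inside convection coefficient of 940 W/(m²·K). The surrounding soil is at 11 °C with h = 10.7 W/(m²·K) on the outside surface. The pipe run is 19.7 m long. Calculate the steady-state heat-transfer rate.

Q ≈ 22300 W

Radial resistances (cylindrical: R_cond = ln(r_o/r_i)/(2πkL), R_conv = 1/(h·2πrL)):
R_inner film = 1/(h_i·2πr₁L) = 1/(940×2π×0.155×19.7) = 5.545×10^-5 K/W
R_brass pipe wall = ln(162.2/155)/(2π×130×19.7) = 2.822×10^-6 K/W
R_outer film = 1/(h_o·2πr_oL) = 1/(10.7×2π×0.1622×19.7) = 0.004655 K/W
R_total = 0.004713 K/W
Q = ΔT/R_total = 105/0.004713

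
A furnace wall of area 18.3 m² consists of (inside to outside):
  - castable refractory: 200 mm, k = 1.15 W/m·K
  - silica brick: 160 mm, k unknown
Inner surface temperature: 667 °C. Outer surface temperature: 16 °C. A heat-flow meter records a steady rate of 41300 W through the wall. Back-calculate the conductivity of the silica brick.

Series thermal resistances:
R_castable refractory = L/(kA) = 0.2/(1.15×18.3) = 0.009503 K/W
Sum of known resistances R_other = 0.009503 K/W
Total R = ΔT/Q = 651/41300 = 0.01576 K/W
R_silica brick = R_total − R_other = 0.006259 K/W
k = L/(R·A) = 0.16/(0.006259×18.3)

k ≈ 1.4 W/(m·K)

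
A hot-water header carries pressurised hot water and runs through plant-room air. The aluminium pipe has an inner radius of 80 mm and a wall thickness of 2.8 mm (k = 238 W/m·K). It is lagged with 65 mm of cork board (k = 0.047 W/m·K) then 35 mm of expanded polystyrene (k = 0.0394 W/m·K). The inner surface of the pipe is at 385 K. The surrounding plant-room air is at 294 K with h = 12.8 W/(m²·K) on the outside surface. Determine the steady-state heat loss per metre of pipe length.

Radial resistances (cylindrical: R_cond = ln(r_o/r_i)/(2πkL), R_conv = 1/(h·2πrL)):
R_aluminium pipe wall = ln(82.8/80)/(2π×238×1) = 2.3×10^-5 K/W
R_cork board = ln(147.8/82.8)/(2π×0.047×1) = 1.962 K/W
R_expanded polystyrene = ln(182.8/147.8)/(2π×0.0394×1) = 0.8585 K/W
R_outer film = 1/(h_o·2πr_oL) = 1/(12.8×2π×0.1828×1) = 0.06802 K/W
R_total = 2.889 K/W
Q = ΔT/R_total = 91/2.889

q′ ≈ 31.5 W/m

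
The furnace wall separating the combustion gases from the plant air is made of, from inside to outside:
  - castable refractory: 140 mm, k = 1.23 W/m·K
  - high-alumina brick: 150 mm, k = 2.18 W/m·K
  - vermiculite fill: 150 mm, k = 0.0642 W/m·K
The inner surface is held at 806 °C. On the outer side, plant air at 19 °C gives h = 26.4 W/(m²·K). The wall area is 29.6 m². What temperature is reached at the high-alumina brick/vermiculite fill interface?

T ≈ 750 °C

Model the wall as resistances in series:
R_castable refractory = L/(kA) = 0.14/(1.23×29.6) = 0.003845 K/W
R_high-alumina brick = L/(kA) = 0.15/(2.18×29.6) = 0.002325 K/W
R_vermiculite fill = L/(kA) = 0.15/(0.0642×29.6) = 0.07893 K/W
R_outer film = 1/(h_o·A) = 1/(26.4×29.6) = 0.00128 K/W
R_total = 0.08638 K/W;  Q = ΔT/R_total = 787/0.08638 = 9111 W
T_interface = T_inner − Q·ΣR(inner→interface) = 806 − 9110×0.00617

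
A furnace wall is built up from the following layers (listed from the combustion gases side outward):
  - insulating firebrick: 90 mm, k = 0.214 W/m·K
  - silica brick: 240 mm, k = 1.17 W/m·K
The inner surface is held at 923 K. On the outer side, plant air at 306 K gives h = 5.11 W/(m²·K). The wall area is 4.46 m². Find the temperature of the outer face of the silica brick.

Using the resistance-network approach (series):
R_insulating firebrick = L/(kA) = 0.09/(0.214×4.46) = 0.0943 K/W
R_silica brick = L/(kA) = 0.24/(1.17×4.46) = 0.04599 K/W
R_outer film = 1/(h_o·A) = 1/(5.11×4.46) = 0.04388 K/W
R_total = 0.1842 K/W;  Q = ΔT/R_total = 617/0.1842 = 3350 W
T_interface = T_inner − Q·ΣR(inner→interface) = 923 − 3350×0.1403

T ≈ 453 K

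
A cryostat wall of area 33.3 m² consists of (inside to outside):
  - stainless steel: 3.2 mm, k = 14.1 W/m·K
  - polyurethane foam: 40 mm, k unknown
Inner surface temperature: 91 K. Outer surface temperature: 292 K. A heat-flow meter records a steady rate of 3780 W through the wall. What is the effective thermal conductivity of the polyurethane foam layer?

Model the wall as resistances in series:
R_stainless steel = L/(kA) = 0.0032/(14.1×33.3) = 6.815×10^-6 K/W
Sum of known resistances R_other = 6.815×10^-6 K/W
Total R = ΔT/Q = 201/3780 = 0.05317 K/W
R_polyurethane foam = R_total − R_other = 0.05317 K/W
k = L/(R·A) = 0.04/(0.05317×33.3)

k ≈ 0.0226 W/(m·K)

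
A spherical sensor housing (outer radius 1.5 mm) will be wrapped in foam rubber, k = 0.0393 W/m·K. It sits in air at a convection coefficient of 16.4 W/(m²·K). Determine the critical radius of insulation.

For a sphere r_cr = 2k/h = 2×0.0393/16.4
r_cr = 4.79 mm; since the bare radius (1.5 mm) is below r_cr, adding a thin layer of insulation will *increase* heat loss.

r_cr ≈ 4.79 mm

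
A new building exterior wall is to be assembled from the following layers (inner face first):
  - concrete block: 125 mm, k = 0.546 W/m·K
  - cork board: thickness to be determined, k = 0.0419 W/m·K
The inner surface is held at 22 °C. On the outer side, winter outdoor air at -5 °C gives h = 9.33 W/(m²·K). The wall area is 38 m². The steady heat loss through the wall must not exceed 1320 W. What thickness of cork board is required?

L ≈ 18.5 mm

Model the wall as resistances in series:
R_concrete block = L/(kA) = 0.125/(0.546×38) = 0.006025 K/W
R_outer film = 1/(h_o·A) = 1/(9.33×38) = 0.002821 K/W
Sum of the known resistances R_other = 0.008845 K/W
Required total resistance R_tot = ΔT/Q_allow = 27/1320 = 0.02045 K/W
R_cork board = R_tot − R_other = 0.01161 K/W
L = R·k·A = 0.01161×0.0419×38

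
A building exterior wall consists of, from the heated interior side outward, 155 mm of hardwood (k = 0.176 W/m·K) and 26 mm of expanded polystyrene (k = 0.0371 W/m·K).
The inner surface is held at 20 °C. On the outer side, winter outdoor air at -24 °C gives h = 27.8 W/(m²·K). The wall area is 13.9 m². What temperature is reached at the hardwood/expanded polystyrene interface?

T ≈ -3.96 °C

Using the resistance-network approach (series):
R_hardwood = L/(kA) = 0.155/(0.176×13.9) = 0.06336 K/W
R_expanded polystyrene = L/(kA) = 0.026/(0.0371×13.9) = 0.05042 K/W
R_outer film = 1/(h_o·A) = 1/(27.8×13.9) = 0.002588 K/W
R_total = 0.1164 K/W;  Q = ΔT/R_total = 44/0.1164 = 378.1 W
T_interface = T_inner − Q·ΣR(inner→interface) = 20 − 378×0.06336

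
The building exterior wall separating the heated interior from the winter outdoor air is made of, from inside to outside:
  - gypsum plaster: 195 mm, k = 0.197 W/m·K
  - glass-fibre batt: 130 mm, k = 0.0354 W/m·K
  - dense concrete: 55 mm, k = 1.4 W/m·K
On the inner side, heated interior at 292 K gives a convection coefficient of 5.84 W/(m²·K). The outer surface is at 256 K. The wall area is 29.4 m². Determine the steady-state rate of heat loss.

Q ≈ 217 W

Thermal resistances in series:
R_inner film = 1/(h_i·A) = 1/(5.84×29.4) = 0.005824 K/W
R_gypsum plaster = L/(kA) = 0.195/(0.197×29.4) = 0.03367 K/W
R_glass-fibre batt = L/(kA) = 0.13/(0.0354×29.4) = 0.1249 K/W
R_dense concrete = L/(kA) = 0.055/(1.4×29.4) = 0.001336 K/W
R_total = 0.1657 K/W
Q = ΔT / R_total = 36 / 0.1657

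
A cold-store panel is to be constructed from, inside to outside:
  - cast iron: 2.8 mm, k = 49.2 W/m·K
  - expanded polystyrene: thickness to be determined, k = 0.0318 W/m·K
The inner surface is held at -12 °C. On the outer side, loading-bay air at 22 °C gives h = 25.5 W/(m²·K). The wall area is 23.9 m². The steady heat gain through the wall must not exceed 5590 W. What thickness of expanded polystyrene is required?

Using the resistance-network approach (series):
R_cast iron = L/(kA) = 0.0028/(49.2×23.9) = 2.381×10^-6 K/W
R_outer film = 1/(h_o·A) = 1/(25.5×23.9) = 0.001641 K/W
Sum of the known resistances R_other = 0.001643 K/W
Required total resistance R_tot = ΔT/Q_allow = 34/5590 = 0.006082 K/W
R_expanded polystyrene = R_tot − R_other = 0.004439 K/W
L = R·k·A = 0.004439×0.0318×23.9

L ≈ 3.37 mm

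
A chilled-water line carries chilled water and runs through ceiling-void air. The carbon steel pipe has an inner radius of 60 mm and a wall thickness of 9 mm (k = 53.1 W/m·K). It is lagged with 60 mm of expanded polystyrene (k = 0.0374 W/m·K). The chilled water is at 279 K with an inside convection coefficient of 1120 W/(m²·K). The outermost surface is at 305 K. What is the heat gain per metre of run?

q′ ≈ 9.75 W/m

For a radial system each layer contributes R = ln(r_out/r_in)/(2πkL); films add R = 1/(hA).
R_inner film = 1/(h_i·2πr₁L) = 1/(1120×2π×0.06×1) = 0.002368 K/W
R_carbon steel pipe wall = ln(69/60)/(2π×53.1×1) = 4.189×10^-4 K/W
R_expanded polystyrene = ln(129/69)/(2π×0.0374×1) = 2.663 K/W
R_total = 2.665 K/W
Q = ΔT/R_total = 26/2.665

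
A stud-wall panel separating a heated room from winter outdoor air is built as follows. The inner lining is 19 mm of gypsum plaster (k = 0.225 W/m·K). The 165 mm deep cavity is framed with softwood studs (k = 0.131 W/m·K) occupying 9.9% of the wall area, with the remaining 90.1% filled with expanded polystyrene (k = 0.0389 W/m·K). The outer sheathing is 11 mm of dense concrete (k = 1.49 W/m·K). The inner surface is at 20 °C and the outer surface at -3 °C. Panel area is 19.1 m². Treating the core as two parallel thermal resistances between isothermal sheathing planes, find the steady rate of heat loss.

Q ≈ 125 W

Sheathing layers in series; stud and cavity paths in parallel between them.
R_inner = 0.019/(0.225×19.1) = 0.004421 K/W
R_stud  = 0.165/(0.131×0.099×19.1) = 0.6661 K/W
R_cav   = 0.165/(0.0389×0.901×19.1) = 0.2465 K/W
1/R_core = 1/R_stud + 1/R_cav → R_core = 0.1799 K/W
R_outer = 0.011/(1.49×19.1) = 3.865×10^-4 K/W
R_total = 0.1847 K/W
Q = ΔT/R_total = 23/0.1847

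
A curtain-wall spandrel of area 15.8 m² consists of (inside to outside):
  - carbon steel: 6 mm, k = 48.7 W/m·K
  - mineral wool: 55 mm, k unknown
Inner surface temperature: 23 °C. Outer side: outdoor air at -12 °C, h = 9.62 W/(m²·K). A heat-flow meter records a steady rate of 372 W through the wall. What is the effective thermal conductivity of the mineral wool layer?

Series thermal resistances:
R_carbon steel = L/(kA) = 0.006/(48.7×15.8) = 7.798×10^-6 K/W
R_outer film = 1/(h_o·A) = 1/(9.62×15.8) = 0.006579 K/W
Sum of known resistances R_other = 0.006587 K/W
Total R = ΔT/Q = 35/372 = 0.09409 K/W
R_mineral wool = R_total − R_other = 0.0875 K/W
k = L/(R·A) = 0.055/(0.0875×15.8)

k ≈ 0.0398 W/(m·K)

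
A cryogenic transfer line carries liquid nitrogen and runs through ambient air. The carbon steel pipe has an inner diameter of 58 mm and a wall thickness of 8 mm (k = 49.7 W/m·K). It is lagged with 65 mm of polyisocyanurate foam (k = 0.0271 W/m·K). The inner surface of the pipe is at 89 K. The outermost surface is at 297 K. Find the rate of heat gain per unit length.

Per-layer cylindrical resistances, series-summed:
R_carbon steel pipe wall = ln(37/29)/(2π×49.7×1) = 7.802×10^-4 K/W
R_polyisocyanurate foam = ln(102/37)/(2π×0.0271×1) = 5.955 K/W
R_total = 5.956 K/W
Q = ΔT/R_total = 208/5.956

q′ ≈ 34.9 W/m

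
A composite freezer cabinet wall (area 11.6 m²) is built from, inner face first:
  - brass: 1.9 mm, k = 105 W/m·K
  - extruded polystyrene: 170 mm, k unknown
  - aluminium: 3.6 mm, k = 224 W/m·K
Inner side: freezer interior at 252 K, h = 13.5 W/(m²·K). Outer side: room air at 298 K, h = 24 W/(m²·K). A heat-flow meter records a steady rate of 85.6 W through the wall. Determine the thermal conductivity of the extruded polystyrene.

Thermal resistances in series:
R_inner film = 1/(h_i·A) = 1/(13.5×11.6) = 0.006386 K/W
R_brass = L/(kA) = 0.0019/(105×11.6) = 1.56×10^-6 K/W
R_aluminium = L/(kA) = 0.0036/(224×11.6) = 1.385×10^-6 K/W
R_outer film = 1/(h_o·A) = 1/(24×11.6) = 0.003592 K/W
Sum of known resistances R_other = 0.009981 K/W
Total R = ΔT/Q = 46/85.6 = 0.5374 K/W
R_extruded polystyrene = R_total − R_other = 0.5274 K/W
k = L/(R·A) = 0.17/(0.5274×11.6)

k ≈ 0.0278 W/(m·K)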